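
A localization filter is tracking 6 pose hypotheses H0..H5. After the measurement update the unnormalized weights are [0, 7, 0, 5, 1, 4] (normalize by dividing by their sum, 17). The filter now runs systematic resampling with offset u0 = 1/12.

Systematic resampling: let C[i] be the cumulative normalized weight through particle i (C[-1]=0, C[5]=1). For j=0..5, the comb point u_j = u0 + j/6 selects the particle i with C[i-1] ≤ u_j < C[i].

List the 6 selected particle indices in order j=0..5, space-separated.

1 1 3 3 4 5

C = [0, 7/17, 7/17, 12/17, 13/17, 1]
j=0: u_0=1/12 ∈ [0, 7/17) → index 1
j=1: u_1=1/4 ∈ [0, 7/17) → index 1
j=2: u_2=5/12 ∈ [7/17, 12/17) → index 3
j=3: u_3=7/12 ∈ [7/17, 12/17) → index 3
j=4: u_4=3/4 ∈ [12/17, 13/17) → index 4
j=5: u_5=11/12 ∈ [13/17, 1) → index 5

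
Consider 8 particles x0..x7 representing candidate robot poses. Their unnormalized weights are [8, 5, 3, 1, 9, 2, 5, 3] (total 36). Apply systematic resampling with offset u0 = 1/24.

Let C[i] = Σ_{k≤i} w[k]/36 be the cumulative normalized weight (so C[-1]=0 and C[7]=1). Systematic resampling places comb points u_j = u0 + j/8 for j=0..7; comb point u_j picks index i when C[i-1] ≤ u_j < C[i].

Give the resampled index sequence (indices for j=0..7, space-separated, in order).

C = [2/9, 13/36, 4/9, 17/36, 13/18, 7/9, 11/12, 1]
j=0: u_0=1/24 ∈ [0, 2/9) → index 0
j=1: u_1=1/6 ∈ [0, 2/9) → index 0
j=2: u_2=7/24 ∈ [2/9, 13/36) → index 1
j=3: u_3=5/12 ∈ [13/36, 4/9) → index 2
j=4: u_4=13/24 ∈ [17/36, 13/18) → index 4
j=5: u_5=2/3 ∈ [17/36, 13/18) → index 4
j=6: u_6=19/24 ∈ [7/9, 11/12) → index 6
j=7: u_7=11/12 ∈ [11/12, 1) → index 7

0 0 1 2 4 4 6 7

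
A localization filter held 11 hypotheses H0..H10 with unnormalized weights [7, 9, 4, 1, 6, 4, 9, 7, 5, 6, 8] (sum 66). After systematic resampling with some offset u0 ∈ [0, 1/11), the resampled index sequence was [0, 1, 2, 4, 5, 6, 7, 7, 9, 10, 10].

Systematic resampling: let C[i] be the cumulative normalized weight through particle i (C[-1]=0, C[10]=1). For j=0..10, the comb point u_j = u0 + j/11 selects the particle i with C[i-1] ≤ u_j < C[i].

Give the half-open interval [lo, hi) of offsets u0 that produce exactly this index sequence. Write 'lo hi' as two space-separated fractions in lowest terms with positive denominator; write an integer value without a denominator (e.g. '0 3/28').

2/33 5/66

C = [7/66, 8/33, 10/33, 7/22, 9/22, 31/66, 20/33, 47/66, 26/33, 29/33, 1]
j=0 picked index 0: u0 ∈ [0, 7/66)
j=1 picked index 1: u0 ∈ [1/66, 5/33)
j=2 picked index 2: u0 ∈ [2/33, 4/33)
j=3 picked index 4: u0 ∈ [1/22, 3/22)
j=4 picked index 5: u0 ∈ [1/22, 7/66)
j=5 picked index 6: u0 ∈ [1/66, 5/33)
j=6 picked index 7: u0 ∈ [2/33, 1/6)
j=7 picked index 7: u0 ∈ [-1/33, 5/66)
j=8 picked index 9: u0 ∈ [2/33, 5/33)
j=9 picked index 10: u0 ∈ [2/33, 2/11)
j=10 picked index 10: u0 ∈ [-1/33, 1/11)
intersection: [2/33, 5/66)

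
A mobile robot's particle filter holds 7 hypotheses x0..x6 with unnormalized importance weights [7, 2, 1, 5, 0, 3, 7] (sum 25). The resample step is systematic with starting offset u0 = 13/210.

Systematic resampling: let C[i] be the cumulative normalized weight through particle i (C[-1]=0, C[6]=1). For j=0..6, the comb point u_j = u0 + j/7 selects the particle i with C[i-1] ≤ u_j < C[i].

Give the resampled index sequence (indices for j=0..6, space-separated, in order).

C = [7/25, 9/25, 2/5, 3/5, 3/5, 18/25, 1]
j=0: u_0=13/210 ∈ [0, 7/25) → index 0
j=1: u_1=43/210 ∈ [0, 7/25) → index 0
j=2: u_2=73/210 ∈ [7/25, 9/25) → index 1
j=3: u_3=103/210 ∈ [2/5, 3/5) → index 3
j=4: u_4=19/30 ∈ [3/5, 18/25) → index 5
j=5: u_5=163/210 ∈ [18/25, 1) → index 6
j=6: u_6=193/210 ∈ [18/25, 1) → index 6

0 0 1 3 5 6 6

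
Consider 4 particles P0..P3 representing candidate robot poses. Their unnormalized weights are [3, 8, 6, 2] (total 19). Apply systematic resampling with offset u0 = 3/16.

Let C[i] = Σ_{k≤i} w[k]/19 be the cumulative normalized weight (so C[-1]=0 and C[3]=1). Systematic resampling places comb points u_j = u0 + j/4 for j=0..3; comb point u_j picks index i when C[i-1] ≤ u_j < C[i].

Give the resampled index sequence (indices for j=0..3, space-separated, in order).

1 1 2 3

C = [3/19, 11/19, 17/19, 1]
j=0: u_0=3/16 ∈ [3/19, 11/19) → index 1
j=1: u_1=7/16 ∈ [3/19, 11/19) → index 1
j=2: u_2=11/16 ∈ [11/19, 17/19) → index 2
j=3: u_3=15/16 ∈ [17/19, 1) → index 3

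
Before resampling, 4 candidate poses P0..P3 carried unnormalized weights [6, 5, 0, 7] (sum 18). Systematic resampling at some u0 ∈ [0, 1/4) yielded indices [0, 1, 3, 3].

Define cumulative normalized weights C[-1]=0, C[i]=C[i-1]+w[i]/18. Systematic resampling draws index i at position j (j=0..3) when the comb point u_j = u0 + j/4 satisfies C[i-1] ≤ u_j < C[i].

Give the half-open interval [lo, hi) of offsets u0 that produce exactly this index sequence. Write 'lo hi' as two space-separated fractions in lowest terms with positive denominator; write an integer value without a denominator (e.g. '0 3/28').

1/9 1/4

C = [1/3, 11/18, 11/18, 1]
j=0 picked index 0: u0 ∈ [0, 1/3)
j=1 picked index 1: u0 ∈ [1/12, 13/36)
j=2 picked index 3: u0 ∈ [1/9, 1/2)
j=3 picked index 3: u0 ∈ [-5/36, 1/4)
intersection: [1/9, 1/4)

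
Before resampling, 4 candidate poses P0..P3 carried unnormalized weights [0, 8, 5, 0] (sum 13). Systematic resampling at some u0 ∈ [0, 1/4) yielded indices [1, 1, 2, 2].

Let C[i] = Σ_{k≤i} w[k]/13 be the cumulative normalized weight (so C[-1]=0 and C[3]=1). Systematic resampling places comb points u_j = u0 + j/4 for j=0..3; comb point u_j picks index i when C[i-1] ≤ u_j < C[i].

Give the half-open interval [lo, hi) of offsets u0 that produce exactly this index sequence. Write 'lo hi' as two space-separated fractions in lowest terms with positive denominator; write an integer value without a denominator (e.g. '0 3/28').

3/26 1/4

C = [0, 8/13, 1, 1]
j=0 picked index 1: u0 ∈ [0, 8/13)
j=1 picked index 1: u0 ∈ [-1/4, 19/52)
j=2 picked index 2: u0 ∈ [3/26, 1/2)
j=3 picked index 2: u0 ∈ [-7/52, 1/4)
intersection: [3/26, 1/4)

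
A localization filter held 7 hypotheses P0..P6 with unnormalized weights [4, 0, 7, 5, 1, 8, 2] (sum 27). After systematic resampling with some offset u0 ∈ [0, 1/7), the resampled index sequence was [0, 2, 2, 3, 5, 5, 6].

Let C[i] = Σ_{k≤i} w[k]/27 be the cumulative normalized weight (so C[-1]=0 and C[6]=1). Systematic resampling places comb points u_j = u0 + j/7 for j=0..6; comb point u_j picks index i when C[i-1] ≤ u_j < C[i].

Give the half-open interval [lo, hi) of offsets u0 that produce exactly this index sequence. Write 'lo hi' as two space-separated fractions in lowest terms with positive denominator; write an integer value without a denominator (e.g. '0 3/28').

C = [4/27, 4/27, 11/27, 16/27, 17/27, 25/27, 1]
j=0 picked index 0: u0 ∈ [0, 4/27)
j=1 picked index 2: u0 ∈ [1/189, 50/189)
j=2 picked index 2: u0 ∈ [-26/189, 23/189)
j=3 picked index 3: u0 ∈ [-4/189, 31/189)
j=4 picked index 5: u0 ∈ [11/189, 67/189)
j=5 picked index 5: u0 ∈ [-16/189, 40/189)
j=6 picked index 6: u0 ∈ [13/189, 1/7)
intersection: [13/189, 23/189)

13/189 23/189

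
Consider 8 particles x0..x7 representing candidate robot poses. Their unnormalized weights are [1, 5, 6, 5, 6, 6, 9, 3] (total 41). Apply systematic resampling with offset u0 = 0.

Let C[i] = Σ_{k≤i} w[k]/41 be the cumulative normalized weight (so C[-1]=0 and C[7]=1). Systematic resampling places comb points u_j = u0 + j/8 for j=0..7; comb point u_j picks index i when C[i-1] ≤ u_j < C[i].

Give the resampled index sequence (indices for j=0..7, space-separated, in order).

0 1 2 3 4 5 6 6

C = [1/41, 6/41, 12/41, 17/41, 23/41, 29/41, 38/41, 1]
j=0: u_0=0 ∈ [0, 1/41) → index 0
j=1: u_1=1/8 ∈ [1/41, 6/41) → index 1
j=2: u_2=1/4 ∈ [6/41, 12/41) → index 2
j=3: u_3=3/8 ∈ [12/41, 17/41) → index 3
j=4: u_4=1/2 ∈ [17/41, 23/41) → index 4
j=5: u_5=5/8 ∈ [23/41, 29/41) → index 5
j=6: u_6=3/4 ∈ [29/41, 38/41) → index 6
j=7: u_7=7/8 ∈ [29/41, 38/41) → index 6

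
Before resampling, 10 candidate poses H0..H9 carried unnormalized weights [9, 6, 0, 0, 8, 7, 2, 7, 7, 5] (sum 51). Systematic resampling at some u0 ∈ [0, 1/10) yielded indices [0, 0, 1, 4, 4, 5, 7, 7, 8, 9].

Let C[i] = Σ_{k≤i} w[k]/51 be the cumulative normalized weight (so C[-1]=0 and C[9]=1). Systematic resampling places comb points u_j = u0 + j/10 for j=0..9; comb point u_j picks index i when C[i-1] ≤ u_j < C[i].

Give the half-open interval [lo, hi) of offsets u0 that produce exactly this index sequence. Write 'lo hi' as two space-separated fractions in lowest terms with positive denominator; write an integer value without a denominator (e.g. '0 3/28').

7/255 13/255

C = [3/17, 5/17, 5/17, 5/17, 23/51, 10/17, 32/51, 13/17, 46/51, 1]
j=0 picked index 0: u0 ∈ [0, 3/17)
j=1 picked index 0: u0 ∈ [-1/10, 13/170)
j=2 picked index 1: u0 ∈ [-2/85, 8/85)
j=3 picked index 4: u0 ∈ [-1/170, 77/510)
j=4 picked index 4: u0 ∈ [-9/85, 13/255)
j=5 picked index 5: u0 ∈ [-5/102, 3/34)
j=6 picked index 7: u0 ∈ [7/255, 14/85)
j=7 picked index 7: u0 ∈ [-37/510, 11/170)
j=8 picked index 8: u0 ∈ [-3/85, 26/255)
j=9 picked index 9: u0 ∈ [1/510, 1/10)
intersection: [7/255, 13/255)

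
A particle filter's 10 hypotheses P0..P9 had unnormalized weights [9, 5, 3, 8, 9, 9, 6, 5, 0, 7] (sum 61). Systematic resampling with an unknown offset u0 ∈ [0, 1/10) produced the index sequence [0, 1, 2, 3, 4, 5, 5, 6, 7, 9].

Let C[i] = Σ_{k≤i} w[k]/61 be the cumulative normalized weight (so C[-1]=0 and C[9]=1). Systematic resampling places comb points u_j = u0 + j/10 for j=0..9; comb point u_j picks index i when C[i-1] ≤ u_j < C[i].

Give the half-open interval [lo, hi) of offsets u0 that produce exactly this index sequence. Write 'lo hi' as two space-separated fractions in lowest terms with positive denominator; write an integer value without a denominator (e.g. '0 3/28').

7/122 24/305

C = [9/61, 14/61, 17/61, 25/61, 34/61, 43/61, 49/61, 54/61, 54/61, 1]
j=0 picked index 0: u0 ∈ [0, 9/61)
j=1 picked index 1: u0 ∈ [29/610, 79/610)
j=2 picked index 2: u0 ∈ [9/305, 24/305)
j=3 picked index 3: u0 ∈ [-13/610, 67/610)
j=4 picked index 4: u0 ∈ [3/305, 48/305)
j=5 picked index 5: u0 ∈ [7/122, 25/122)
j=6 picked index 5: u0 ∈ [-13/305, 32/305)
j=7 picked index 6: u0 ∈ [3/610, 63/610)
j=8 picked index 7: u0 ∈ [1/305, 26/305)
j=9 picked index 9: u0 ∈ [-9/610, 1/10)
intersection: [7/122, 24/305)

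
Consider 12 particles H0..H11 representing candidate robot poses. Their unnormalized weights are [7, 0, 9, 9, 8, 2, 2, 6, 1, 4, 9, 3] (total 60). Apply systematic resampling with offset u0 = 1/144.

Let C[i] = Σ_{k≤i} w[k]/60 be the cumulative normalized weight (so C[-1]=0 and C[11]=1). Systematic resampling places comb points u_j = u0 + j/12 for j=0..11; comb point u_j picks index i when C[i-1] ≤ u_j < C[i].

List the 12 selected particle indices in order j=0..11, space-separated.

0 0 2 2 3 4 4 6 7 9 10 10

C = [7/60, 7/60, 4/15, 5/12, 11/20, 7/12, 37/60, 43/60, 11/15, 4/5, 19/20, 1]
j=0: u_0=1/144 ∈ [0, 7/60) → index 0
j=1: u_1=13/144 ∈ [0, 7/60) → index 0
j=2: u_2=25/144 ∈ [7/60, 4/15) → index 2
j=3: u_3=37/144 ∈ [7/60, 4/15) → index 2
j=4: u_4=49/144 ∈ [4/15, 5/12) → index 3
j=5: u_5=61/144 ∈ [5/12, 11/20) → index 4
j=6: u_6=73/144 ∈ [5/12, 11/20) → index 4
j=7: u_7=85/144 ∈ [7/12, 37/60) → index 6
j=8: u_8=97/144 ∈ [37/60, 43/60) → index 7
j=9: u_9=109/144 ∈ [11/15, 4/5) → index 9
j=10: u_10=121/144 ∈ [4/5, 19/20) → index 10
j=11: u_11=133/144 ∈ [4/5, 19/20) → index 10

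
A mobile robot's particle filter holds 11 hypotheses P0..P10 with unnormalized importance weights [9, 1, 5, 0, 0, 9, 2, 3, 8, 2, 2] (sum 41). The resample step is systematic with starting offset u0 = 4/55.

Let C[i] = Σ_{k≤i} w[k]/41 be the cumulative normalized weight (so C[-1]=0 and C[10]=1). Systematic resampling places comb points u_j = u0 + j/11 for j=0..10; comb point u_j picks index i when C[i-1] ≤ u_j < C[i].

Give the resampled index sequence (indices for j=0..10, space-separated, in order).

0 0 2 2 5 5 6 8 8 8 10

C = [9/41, 10/41, 15/41, 15/41, 15/41, 24/41, 26/41, 29/41, 37/41, 39/41, 1]
j=0: u_0=4/55 ∈ [0, 9/41) → index 0
j=1: u_1=9/55 ∈ [0, 9/41) → index 0
j=2: u_2=14/55 ∈ [10/41, 15/41) → index 2
j=3: u_3=19/55 ∈ [10/41, 15/41) → index 2
j=4: u_4=24/55 ∈ [15/41, 24/41) → index 5
j=5: u_5=29/55 ∈ [15/41, 24/41) → index 5
j=6: u_6=34/55 ∈ [24/41, 26/41) → index 6
j=7: u_7=39/55 ∈ [29/41, 37/41) → index 8
j=8: u_8=4/5 ∈ [29/41, 37/41) → index 8
j=9: u_9=49/55 ∈ [29/41, 37/41) → index 8
j=10: u_10=54/55 ∈ [39/41, 1) → index 10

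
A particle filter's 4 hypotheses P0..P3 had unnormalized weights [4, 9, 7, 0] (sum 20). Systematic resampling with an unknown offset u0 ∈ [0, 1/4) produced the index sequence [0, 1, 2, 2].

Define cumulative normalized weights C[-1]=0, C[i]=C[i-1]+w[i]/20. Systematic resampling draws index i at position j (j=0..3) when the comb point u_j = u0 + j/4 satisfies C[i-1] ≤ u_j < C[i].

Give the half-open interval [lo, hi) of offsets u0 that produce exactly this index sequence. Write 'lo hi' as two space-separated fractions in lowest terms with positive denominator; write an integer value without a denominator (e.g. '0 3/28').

C = [1/5, 13/20, 1, 1]
j=0 picked index 0: u0 ∈ [0, 1/5)
j=1 picked index 1: u0 ∈ [-1/20, 2/5)
j=2 picked index 2: u0 ∈ [3/20, 1/2)
j=3 picked index 2: u0 ∈ [-1/10, 1/4)
intersection: [3/20, 1/5)

3/20 1/5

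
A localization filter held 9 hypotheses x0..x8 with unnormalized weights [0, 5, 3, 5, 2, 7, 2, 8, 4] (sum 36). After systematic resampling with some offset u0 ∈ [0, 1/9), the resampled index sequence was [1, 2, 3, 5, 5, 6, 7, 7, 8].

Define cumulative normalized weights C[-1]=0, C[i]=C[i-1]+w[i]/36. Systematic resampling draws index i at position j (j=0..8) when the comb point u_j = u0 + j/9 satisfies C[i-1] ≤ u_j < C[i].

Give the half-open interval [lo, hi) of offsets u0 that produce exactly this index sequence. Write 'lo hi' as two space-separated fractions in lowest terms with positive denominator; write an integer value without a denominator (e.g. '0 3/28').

C = [0, 5/36, 2/9, 13/36, 5/12, 11/18, 2/3, 8/9, 1]
j=0 picked index 1: u0 ∈ [0, 5/36)
j=1 picked index 2: u0 ∈ [1/36, 1/9)
j=2 picked index 3: u0 ∈ [0, 5/36)
j=3 picked index 5: u0 ∈ [1/12, 5/18)
j=4 picked index 5: u0 ∈ [-1/36, 1/6)
j=5 picked index 6: u0 ∈ [1/18, 1/9)
j=6 picked index 7: u0 ∈ [0, 2/9)
j=7 picked index 7: u0 ∈ [-1/9, 1/9)
j=8 picked index 8: u0 ∈ [0, 1/9)
intersection: [1/12, 1/9)

1/12 1/9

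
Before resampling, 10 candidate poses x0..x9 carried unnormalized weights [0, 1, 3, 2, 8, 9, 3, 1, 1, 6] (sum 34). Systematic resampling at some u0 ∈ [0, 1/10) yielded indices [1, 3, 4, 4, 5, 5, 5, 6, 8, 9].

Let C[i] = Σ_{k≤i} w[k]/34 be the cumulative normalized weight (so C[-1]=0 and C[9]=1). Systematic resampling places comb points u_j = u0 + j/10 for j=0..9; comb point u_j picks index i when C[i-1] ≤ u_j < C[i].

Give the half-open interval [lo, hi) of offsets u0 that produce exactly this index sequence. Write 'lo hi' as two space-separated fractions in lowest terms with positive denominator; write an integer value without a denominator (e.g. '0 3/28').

C = [0, 1/34, 2/17, 3/17, 7/17, 23/34, 13/17, 27/34, 14/17, 1]
j=0 picked index 1: u0 ∈ [0, 1/34)
j=1 picked index 3: u0 ∈ [3/170, 13/170)
j=2 picked index 4: u0 ∈ [-2/85, 18/85)
j=3 picked index 4: u0 ∈ [-21/170, 19/170)
j=4 picked index 5: u0 ∈ [1/85, 47/170)
j=5 picked index 5: u0 ∈ [-3/34, 3/17)
j=6 picked index 5: u0 ∈ [-16/85, 13/170)
j=7 picked index 6: u0 ∈ [-2/85, 11/170)
j=8 picked index 8: u0 ∈ [-1/170, 2/85)
j=9 picked index 9: u0 ∈ [-13/170, 1/10)
intersection: [3/170, 2/85)

3/170 2/85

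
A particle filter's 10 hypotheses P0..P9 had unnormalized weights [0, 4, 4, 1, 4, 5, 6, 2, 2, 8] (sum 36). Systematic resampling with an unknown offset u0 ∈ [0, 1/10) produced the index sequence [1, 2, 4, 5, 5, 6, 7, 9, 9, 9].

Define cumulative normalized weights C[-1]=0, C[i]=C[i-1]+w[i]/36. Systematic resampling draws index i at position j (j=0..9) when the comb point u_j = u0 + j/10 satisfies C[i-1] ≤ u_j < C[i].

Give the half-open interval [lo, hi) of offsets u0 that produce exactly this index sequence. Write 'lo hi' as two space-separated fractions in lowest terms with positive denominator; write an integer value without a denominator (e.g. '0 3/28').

7/90 1/10

C = [0, 1/9, 2/9, 1/4, 13/36, 1/2, 2/3, 13/18, 7/9, 1]
j=0 picked index 1: u0 ∈ [0, 1/9)
j=1 picked index 2: u0 ∈ [1/90, 11/90)
j=2 picked index 4: u0 ∈ [1/20, 29/180)
j=3 picked index 5: u0 ∈ [11/180, 1/5)
j=4 picked index 5: u0 ∈ [-7/180, 1/10)
j=5 picked index 6: u0 ∈ [0, 1/6)
j=6 picked index 7: u0 ∈ [1/15, 11/90)
j=7 picked index 9: u0 ∈ [7/90, 3/10)
j=8 picked index 9: u0 ∈ [-1/45, 1/5)
j=9 picked index 9: u0 ∈ [-11/90, 1/10)
intersection: [7/90, 1/10)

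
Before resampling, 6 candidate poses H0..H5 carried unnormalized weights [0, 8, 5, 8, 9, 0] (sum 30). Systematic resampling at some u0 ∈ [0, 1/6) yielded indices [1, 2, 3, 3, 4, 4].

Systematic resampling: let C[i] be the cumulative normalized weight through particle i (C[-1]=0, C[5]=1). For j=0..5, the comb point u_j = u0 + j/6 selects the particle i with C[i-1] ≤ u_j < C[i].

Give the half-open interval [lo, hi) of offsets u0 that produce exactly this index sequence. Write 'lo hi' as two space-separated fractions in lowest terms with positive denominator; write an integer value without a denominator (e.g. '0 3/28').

C = [0, 4/15, 13/30, 7/10, 1, 1]
j=0 picked index 1: u0 ∈ [0, 4/15)
j=1 picked index 2: u0 ∈ [1/10, 4/15)
j=2 picked index 3: u0 ∈ [1/10, 11/30)
j=3 picked index 3: u0 ∈ [-1/15, 1/5)
j=4 picked index 4: u0 ∈ [1/30, 1/3)
j=5 picked index 4: u0 ∈ [-2/15, 1/6)
intersection: [1/10, 1/6)

1/10 1/6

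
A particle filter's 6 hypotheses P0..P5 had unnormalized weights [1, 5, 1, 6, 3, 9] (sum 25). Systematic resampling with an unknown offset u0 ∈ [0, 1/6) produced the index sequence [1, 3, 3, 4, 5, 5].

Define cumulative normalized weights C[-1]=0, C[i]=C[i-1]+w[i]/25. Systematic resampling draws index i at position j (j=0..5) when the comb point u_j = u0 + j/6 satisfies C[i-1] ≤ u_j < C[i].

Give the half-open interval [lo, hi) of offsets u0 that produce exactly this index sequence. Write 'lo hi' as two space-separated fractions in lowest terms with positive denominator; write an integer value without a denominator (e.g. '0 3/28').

17/150 7/50

C = [1/25, 6/25, 7/25, 13/25, 16/25, 1]
j=0 picked index 1: u0 ∈ [1/25, 6/25)
j=1 picked index 3: u0 ∈ [17/150, 53/150)
j=2 picked index 3: u0 ∈ [-4/75, 14/75)
j=3 picked index 4: u0 ∈ [1/50, 7/50)
j=4 picked index 5: u0 ∈ [-2/75, 1/3)
j=5 picked index 5: u0 ∈ [-29/150, 1/6)
intersection: [17/150, 7/50)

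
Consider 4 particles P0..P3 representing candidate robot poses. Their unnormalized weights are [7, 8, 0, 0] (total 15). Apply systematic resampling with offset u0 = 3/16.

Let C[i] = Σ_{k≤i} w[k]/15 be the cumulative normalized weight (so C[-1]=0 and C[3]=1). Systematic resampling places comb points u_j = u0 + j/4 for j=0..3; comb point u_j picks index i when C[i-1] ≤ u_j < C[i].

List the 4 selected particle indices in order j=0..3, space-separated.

C = [7/15, 1, 1, 1]
j=0: u_0=3/16 ∈ [0, 7/15) → index 0
j=1: u_1=7/16 ∈ [0, 7/15) → index 0
j=2: u_2=11/16 ∈ [7/15, 1) → index 1
j=3: u_3=15/16 ∈ [7/15, 1) → index 1

0 0 1 1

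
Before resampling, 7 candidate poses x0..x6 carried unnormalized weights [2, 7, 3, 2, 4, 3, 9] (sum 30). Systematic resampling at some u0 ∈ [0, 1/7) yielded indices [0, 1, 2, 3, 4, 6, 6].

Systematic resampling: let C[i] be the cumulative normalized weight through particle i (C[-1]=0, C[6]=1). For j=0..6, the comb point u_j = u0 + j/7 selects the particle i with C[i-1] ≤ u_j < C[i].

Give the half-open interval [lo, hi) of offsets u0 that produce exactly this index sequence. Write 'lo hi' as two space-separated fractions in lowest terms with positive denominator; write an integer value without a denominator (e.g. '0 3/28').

1/70 1/35

C = [1/15, 3/10, 2/5, 7/15, 3/5, 7/10, 1]
j=0 picked index 0: u0 ∈ [0, 1/15)
j=1 picked index 1: u0 ∈ [-8/105, 11/70)
j=2 picked index 2: u0 ∈ [1/70, 4/35)
j=3 picked index 3: u0 ∈ [-1/35, 4/105)
j=4 picked index 4: u0 ∈ [-11/105, 1/35)
j=5 picked index 6: u0 ∈ [-1/70, 2/7)
j=6 picked index 6: u0 ∈ [-11/70, 1/7)
intersection: [1/70, 1/35)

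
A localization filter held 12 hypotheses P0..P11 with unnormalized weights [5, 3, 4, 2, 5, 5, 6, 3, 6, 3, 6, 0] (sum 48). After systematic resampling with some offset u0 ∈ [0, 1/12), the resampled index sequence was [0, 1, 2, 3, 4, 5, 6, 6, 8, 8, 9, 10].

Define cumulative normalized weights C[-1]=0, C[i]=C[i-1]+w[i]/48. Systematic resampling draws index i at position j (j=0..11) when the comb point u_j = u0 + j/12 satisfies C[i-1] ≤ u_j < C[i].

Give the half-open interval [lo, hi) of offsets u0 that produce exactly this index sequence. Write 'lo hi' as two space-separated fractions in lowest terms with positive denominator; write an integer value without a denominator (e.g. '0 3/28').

C = [5/48, 1/6, 1/4, 7/24, 19/48, 1/2, 5/8, 11/16, 13/16, 7/8, 1, 1]
j=0 picked index 0: u0 ∈ [0, 5/48)
j=1 picked index 1: u0 ∈ [1/48, 1/12)
j=2 picked index 2: u0 ∈ [0, 1/12)
j=3 picked index 3: u0 ∈ [0, 1/24)
j=4 picked index 4: u0 ∈ [-1/24, 1/16)
j=5 picked index 5: u0 ∈ [-1/48, 1/12)
j=6 picked index 6: u0 ∈ [0, 1/8)
j=7 picked index 6: u0 ∈ [-1/12, 1/24)
j=8 picked index 8: u0 ∈ [1/48, 7/48)
j=9 picked index 8: u0 ∈ [-1/16, 1/16)
j=10 picked index 9: u0 ∈ [-1/48, 1/24)
j=11 picked index 10: u0 ∈ [-1/24, 1/12)
intersection: [1/48, 1/24)

1/48 1/24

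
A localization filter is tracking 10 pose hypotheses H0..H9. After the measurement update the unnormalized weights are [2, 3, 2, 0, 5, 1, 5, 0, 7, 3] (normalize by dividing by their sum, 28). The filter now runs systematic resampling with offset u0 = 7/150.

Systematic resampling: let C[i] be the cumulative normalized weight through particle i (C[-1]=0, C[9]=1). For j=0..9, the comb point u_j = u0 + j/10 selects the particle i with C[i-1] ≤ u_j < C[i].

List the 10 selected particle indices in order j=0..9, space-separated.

C = [1/14, 5/28, 1/4, 1/4, 3/7, 13/28, 9/14, 9/14, 25/28, 1]
j=0: u_0=7/150 ∈ [0, 1/14) → index 0
j=1: u_1=11/75 ∈ [1/14, 5/28) → index 1
j=2: u_2=37/150 ∈ [5/28, 1/4) → index 2
j=3: u_3=26/75 ∈ [1/4, 3/7) → index 4
j=4: u_4=67/150 ∈ [3/7, 13/28) → index 5
j=5: u_5=41/75 ∈ [13/28, 9/14) → index 6
j=6: u_6=97/150 ∈ [9/14, 25/28) → index 8
j=7: u_7=56/75 ∈ [9/14, 25/28) → index 8
j=8: u_8=127/150 ∈ [9/14, 25/28) → index 8
j=9: u_9=71/75 ∈ [25/28, 1) → index 9

0 1 2 4 5 6 8 8 8 9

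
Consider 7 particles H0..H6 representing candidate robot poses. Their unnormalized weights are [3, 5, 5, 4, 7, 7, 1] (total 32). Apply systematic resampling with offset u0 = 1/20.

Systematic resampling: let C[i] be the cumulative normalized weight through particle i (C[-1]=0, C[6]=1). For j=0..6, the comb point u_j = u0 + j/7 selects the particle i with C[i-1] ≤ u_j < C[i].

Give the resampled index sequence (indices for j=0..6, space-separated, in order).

0 1 2 3 4 5 5

C = [3/32, 1/4, 13/32, 17/32, 3/4, 31/32, 1]
j=0: u_0=1/20 ∈ [0, 3/32) → index 0
j=1: u_1=27/140 ∈ [3/32, 1/4) → index 1
j=2: u_2=47/140 ∈ [1/4, 13/32) → index 2
j=3: u_3=67/140 ∈ [13/32, 17/32) → index 3
j=4: u_4=87/140 ∈ [17/32, 3/4) → index 4
j=5: u_5=107/140 ∈ [3/4, 31/32) → index 5
j=6: u_6=127/140 ∈ [3/4, 31/32) → index 5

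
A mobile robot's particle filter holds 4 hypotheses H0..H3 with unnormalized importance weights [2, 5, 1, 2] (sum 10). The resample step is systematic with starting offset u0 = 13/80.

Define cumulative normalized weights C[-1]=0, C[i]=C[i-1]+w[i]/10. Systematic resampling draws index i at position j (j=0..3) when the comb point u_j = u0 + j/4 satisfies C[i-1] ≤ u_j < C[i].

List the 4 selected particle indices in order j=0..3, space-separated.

0 1 1 3

C = [1/5, 7/10, 4/5, 1]
j=0: u_0=13/80 ∈ [0, 1/5) → index 0
j=1: u_1=33/80 ∈ [1/5, 7/10) → index 1
j=2: u_2=53/80 ∈ [1/5, 7/10) → index 1
j=3: u_3=73/80 ∈ [4/5, 1) → index 3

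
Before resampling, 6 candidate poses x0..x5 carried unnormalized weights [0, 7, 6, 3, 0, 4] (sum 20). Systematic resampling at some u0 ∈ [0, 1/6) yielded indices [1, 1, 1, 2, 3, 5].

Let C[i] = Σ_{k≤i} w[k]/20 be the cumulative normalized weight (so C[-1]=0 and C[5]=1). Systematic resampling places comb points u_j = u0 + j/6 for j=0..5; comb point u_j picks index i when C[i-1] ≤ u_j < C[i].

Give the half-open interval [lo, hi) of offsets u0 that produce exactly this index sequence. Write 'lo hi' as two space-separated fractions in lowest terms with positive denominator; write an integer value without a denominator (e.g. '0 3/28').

C = [0, 7/20, 13/20, 4/5, 4/5, 1]
j=0 picked index 1: u0 ∈ [0, 7/20)
j=1 picked index 1: u0 ∈ [-1/6, 11/60)
j=2 picked index 1: u0 ∈ [-1/3, 1/60)
j=3 picked index 2: u0 ∈ [-3/20, 3/20)
j=4 picked index 3: u0 ∈ [-1/60, 2/15)
j=5 picked index 5: u0 ∈ [-1/30, 1/6)
intersection: [0, 1/60)

0 1/60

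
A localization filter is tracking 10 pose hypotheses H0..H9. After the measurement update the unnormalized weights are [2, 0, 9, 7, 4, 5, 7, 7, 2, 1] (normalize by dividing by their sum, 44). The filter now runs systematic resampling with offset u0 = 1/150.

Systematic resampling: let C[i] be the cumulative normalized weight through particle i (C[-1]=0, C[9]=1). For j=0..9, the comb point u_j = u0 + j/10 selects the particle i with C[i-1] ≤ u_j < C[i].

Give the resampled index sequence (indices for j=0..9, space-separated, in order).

0 2 2 3 3 5 5 6 7 7

C = [1/22, 1/22, 1/4, 9/22, 1/2, 27/44, 17/22, 41/44, 43/44, 1]
j=0: u_0=1/150 ∈ [0, 1/22) → index 0
j=1: u_1=8/75 ∈ [1/22, 1/4) → index 2
j=2: u_2=31/150 ∈ [1/22, 1/4) → index 2
j=3: u_3=23/75 ∈ [1/4, 9/22) → index 3
j=4: u_4=61/150 ∈ [1/4, 9/22) → index 3
j=5: u_5=38/75 ∈ [1/2, 27/44) → index 5
j=6: u_6=91/150 ∈ [1/2, 27/44) → index 5
j=7: u_7=53/75 ∈ [27/44, 17/22) → index 6
j=8: u_8=121/150 ∈ [17/22, 41/44) → index 7
j=9: u_9=68/75 ∈ [17/22, 41/44) → index 7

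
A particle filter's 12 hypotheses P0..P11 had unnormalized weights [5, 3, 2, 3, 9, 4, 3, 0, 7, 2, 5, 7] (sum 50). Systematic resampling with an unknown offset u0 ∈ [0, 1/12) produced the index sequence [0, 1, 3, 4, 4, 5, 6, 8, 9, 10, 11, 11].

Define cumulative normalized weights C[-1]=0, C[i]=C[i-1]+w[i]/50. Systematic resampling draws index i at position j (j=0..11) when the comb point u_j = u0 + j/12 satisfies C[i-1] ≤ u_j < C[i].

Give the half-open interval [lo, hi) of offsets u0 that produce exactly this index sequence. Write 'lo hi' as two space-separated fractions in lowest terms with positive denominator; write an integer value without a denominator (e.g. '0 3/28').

C = [1/10, 4/25, 1/5, 13/50, 11/25, 13/25, 29/50, 29/50, 18/25, 19/25, 43/50, 1]
j=0 picked index 0: u0 ∈ [0, 1/10)
j=1 picked index 1: u0 ∈ [1/60, 23/300)
j=2 picked index 3: u0 ∈ [1/30, 7/75)
j=3 picked index 4: u0 ∈ [1/100, 19/100)
j=4 picked index 4: u0 ∈ [-11/150, 8/75)
j=5 picked index 5: u0 ∈ [7/300, 31/300)
j=6 picked index 6: u0 ∈ [1/50, 2/25)
j=7 picked index 8: u0 ∈ [-1/300, 41/300)
j=8 picked index 9: u0 ∈ [4/75, 7/75)
j=9 picked index 10: u0 ∈ [1/100, 11/100)
j=10 picked index 11: u0 ∈ [2/75, 1/6)
j=11 picked index 11: u0 ∈ [-17/300, 1/12)
intersection: [4/75, 23/300)

4/75 23/300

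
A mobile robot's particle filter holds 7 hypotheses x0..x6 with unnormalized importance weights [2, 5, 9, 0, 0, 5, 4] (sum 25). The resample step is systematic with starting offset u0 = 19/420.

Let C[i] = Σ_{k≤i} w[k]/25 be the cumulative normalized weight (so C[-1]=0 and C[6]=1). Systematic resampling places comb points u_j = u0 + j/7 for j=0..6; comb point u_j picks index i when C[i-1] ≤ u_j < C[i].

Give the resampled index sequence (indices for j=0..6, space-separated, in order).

C = [2/25, 7/25, 16/25, 16/25, 16/25, 21/25, 1]
j=0: u_0=19/420 ∈ [0, 2/25) → index 0
j=1: u_1=79/420 ∈ [2/25, 7/25) → index 1
j=2: u_2=139/420 ∈ [7/25, 16/25) → index 2
j=3: u_3=199/420 ∈ [7/25, 16/25) → index 2
j=4: u_4=37/60 ∈ [7/25, 16/25) → index 2
j=5: u_5=319/420 ∈ [16/25, 21/25) → index 5
j=6: u_6=379/420 ∈ [21/25, 1) → index 6

0 1 2 2 2 5 6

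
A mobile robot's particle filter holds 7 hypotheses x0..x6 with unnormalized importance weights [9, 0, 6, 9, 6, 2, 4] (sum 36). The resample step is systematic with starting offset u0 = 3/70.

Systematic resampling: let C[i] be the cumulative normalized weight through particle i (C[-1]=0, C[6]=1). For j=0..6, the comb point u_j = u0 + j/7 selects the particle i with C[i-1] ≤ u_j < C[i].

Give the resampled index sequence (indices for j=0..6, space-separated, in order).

0 0 2 3 3 4 6

C = [1/4, 1/4, 5/12, 2/3, 5/6, 8/9, 1]
j=0: u_0=3/70 ∈ [0, 1/4) → index 0
j=1: u_1=13/70 ∈ [0, 1/4) → index 0
j=2: u_2=23/70 ∈ [1/4, 5/12) → index 2
j=3: u_3=33/70 ∈ [5/12, 2/3) → index 3
j=4: u_4=43/70 ∈ [5/12, 2/3) → index 3
j=5: u_5=53/70 ∈ [2/3, 5/6) → index 4
j=6: u_6=9/10 ∈ [8/9, 1) → index 6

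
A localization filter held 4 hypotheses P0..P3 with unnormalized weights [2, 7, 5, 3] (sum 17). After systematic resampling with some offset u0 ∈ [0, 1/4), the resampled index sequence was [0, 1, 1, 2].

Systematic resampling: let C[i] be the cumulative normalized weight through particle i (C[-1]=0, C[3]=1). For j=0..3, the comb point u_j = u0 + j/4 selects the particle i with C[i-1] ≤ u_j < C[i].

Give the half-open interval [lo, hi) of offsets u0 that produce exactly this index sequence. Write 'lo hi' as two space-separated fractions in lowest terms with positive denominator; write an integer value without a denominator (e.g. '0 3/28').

C = [2/17, 9/17, 14/17, 1]
j=0 picked index 0: u0 ∈ [0, 2/17)
j=1 picked index 1: u0 ∈ [-9/68, 19/68)
j=2 picked index 1: u0 ∈ [-13/34, 1/34)
j=3 picked index 2: u0 ∈ [-15/68, 5/68)
intersection: [0, 1/34)

0 1/34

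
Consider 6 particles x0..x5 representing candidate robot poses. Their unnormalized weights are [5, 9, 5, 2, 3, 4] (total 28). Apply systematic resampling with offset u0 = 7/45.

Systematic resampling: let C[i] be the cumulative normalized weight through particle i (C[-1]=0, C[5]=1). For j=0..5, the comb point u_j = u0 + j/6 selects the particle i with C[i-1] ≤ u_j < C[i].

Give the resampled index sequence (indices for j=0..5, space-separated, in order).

0 1 1 2 4 5

C = [5/28, 1/2, 19/28, 3/4, 6/7, 1]
j=0: u_0=7/45 ∈ [0, 5/28) → index 0
j=1: u_1=29/90 ∈ [5/28, 1/2) → index 1
j=2: u_2=22/45 ∈ [5/28, 1/2) → index 1
j=3: u_3=59/90 ∈ [1/2, 19/28) → index 2
j=4: u_4=37/45 ∈ [3/4, 6/7) → index 4
j=5: u_5=89/90 ∈ [6/7, 1) → index 5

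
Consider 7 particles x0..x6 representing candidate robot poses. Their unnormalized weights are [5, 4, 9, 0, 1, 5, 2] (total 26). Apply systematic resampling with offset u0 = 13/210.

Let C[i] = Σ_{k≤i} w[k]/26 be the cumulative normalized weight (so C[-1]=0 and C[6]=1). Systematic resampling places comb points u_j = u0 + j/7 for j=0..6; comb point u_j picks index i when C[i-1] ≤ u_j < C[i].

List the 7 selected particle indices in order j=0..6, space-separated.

0 1 2 2 2 5 5

C = [5/26, 9/26, 9/13, 9/13, 19/26, 12/13, 1]
j=0: u_0=13/210 ∈ [0, 5/26) → index 0
j=1: u_1=43/210 ∈ [5/26, 9/26) → index 1
j=2: u_2=73/210 ∈ [9/26, 9/13) → index 2
j=3: u_3=103/210 ∈ [9/26, 9/13) → index 2
j=4: u_4=19/30 ∈ [9/26, 9/13) → index 2
j=5: u_5=163/210 ∈ [19/26, 12/13) → index 5
j=6: u_6=193/210 ∈ [19/26, 12/13) → index 5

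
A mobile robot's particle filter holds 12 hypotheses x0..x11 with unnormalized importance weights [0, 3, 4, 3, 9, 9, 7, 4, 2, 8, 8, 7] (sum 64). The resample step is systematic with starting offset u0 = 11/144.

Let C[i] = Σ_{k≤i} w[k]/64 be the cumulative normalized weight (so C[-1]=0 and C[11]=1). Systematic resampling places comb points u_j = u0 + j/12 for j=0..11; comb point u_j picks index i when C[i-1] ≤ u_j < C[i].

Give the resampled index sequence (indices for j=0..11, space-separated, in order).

C = [0, 3/64, 7/64, 5/32, 19/64, 7/16, 35/64, 39/64, 41/64, 49/64, 57/64, 1]
j=0: u_0=11/144 ∈ [3/64, 7/64) → index 2
j=1: u_1=23/144 ∈ [5/32, 19/64) → index 4
j=2: u_2=35/144 ∈ [5/32, 19/64) → index 4
j=3: u_3=47/144 ∈ [19/64, 7/16) → index 5
j=4: u_4=59/144 ∈ [19/64, 7/16) → index 5
j=5: u_5=71/144 ∈ [7/16, 35/64) → index 6
j=6: u_6=83/144 ∈ [35/64, 39/64) → index 7
j=7: u_7=95/144 ∈ [41/64, 49/64) → index 9
j=8: u_8=107/144 ∈ [41/64, 49/64) → index 9
j=9: u_9=119/144 ∈ [49/64, 57/64) → index 10
j=10: u_10=131/144 ∈ [57/64, 1) → index 11
j=11: u_11=143/144 ∈ [57/64, 1) → index 11

2 4 4 5 5 6 7 9 9 10 11 11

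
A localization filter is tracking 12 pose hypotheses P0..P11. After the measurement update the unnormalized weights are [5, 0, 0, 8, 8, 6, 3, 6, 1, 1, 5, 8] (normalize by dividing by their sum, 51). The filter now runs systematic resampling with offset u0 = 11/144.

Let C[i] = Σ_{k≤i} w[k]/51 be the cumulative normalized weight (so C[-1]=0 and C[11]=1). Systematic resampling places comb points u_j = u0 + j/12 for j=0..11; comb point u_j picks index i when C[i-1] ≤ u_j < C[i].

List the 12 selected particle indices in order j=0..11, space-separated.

C = [5/51, 5/51, 5/51, 13/51, 7/17, 9/17, 10/17, 12/17, 37/51, 38/51, 43/51, 1]
j=0: u_0=11/144 ∈ [0, 5/51) → index 0
j=1: u_1=23/144 ∈ [5/51, 13/51) → index 3
j=2: u_2=35/144 ∈ [5/51, 13/51) → index 3
j=3: u_3=47/144 ∈ [13/51, 7/17) → index 4
j=4: u_4=59/144 ∈ [13/51, 7/17) → index 4
j=5: u_5=71/144 ∈ [7/17, 9/17) → index 5
j=6: u_6=83/144 ∈ [9/17, 10/17) → index 6
j=7: u_7=95/144 ∈ [10/17, 12/17) → index 7
j=8: u_8=107/144 ∈ [37/51, 38/51) → index 9
j=9: u_9=119/144 ∈ [38/51, 43/51) → index 10
j=10: u_10=131/144 ∈ [43/51, 1) → index 11
j=11: u_11=143/144 ∈ [43/51, 1) → index 11

0 3 3 4 4 5 6 7 9 10 11 11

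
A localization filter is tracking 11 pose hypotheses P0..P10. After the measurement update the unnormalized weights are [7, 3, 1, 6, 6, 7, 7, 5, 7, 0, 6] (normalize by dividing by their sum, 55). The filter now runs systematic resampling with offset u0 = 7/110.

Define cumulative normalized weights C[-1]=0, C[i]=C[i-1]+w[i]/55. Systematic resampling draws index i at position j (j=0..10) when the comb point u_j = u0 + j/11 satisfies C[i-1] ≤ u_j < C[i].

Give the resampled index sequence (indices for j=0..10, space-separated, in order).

C = [7/55, 2/11, 1/5, 17/55, 23/55, 6/11, 37/55, 42/55, 49/55, 49/55, 1]
j=0: u_0=7/110 ∈ [0, 7/55) → index 0
j=1: u_1=17/110 ∈ [7/55, 2/11) → index 1
j=2: u_2=27/110 ∈ [1/5, 17/55) → index 3
j=3: u_3=37/110 ∈ [17/55, 23/55) → index 4
j=4: u_4=47/110 ∈ [23/55, 6/11) → index 5
j=5: u_5=57/110 ∈ [23/55, 6/11) → index 5
j=6: u_6=67/110 ∈ [6/11, 37/55) → index 6
j=7: u_7=7/10 ∈ [37/55, 42/55) → index 7
j=8: u_8=87/110 ∈ [42/55, 49/55) → index 8
j=9: u_9=97/110 ∈ [42/55, 49/55) → index 8
j=10: u_10=107/110 ∈ [49/55, 1) → index 10

0 1 3 4 5 5 6 7 8 8 10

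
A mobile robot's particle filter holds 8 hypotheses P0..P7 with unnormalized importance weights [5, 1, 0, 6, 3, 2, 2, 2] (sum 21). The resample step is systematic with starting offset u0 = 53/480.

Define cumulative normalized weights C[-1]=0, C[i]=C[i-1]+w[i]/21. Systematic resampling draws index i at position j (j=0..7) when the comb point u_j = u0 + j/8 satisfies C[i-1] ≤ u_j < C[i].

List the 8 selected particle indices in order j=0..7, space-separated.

C = [5/21, 2/7, 2/7, 4/7, 5/7, 17/21, 19/21, 1]
j=0: u_0=53/480 ∈ [0, 5/21) → index 0
j=1: u_1=113/480 ∈ [0, 5/21) → index 0
j=2: u_2=173/480 ∈ [2/7, 4/7) → index 3
j=3: u_3=233/480 ∈ [2/7, 4/7) → index 3
j=4: u_4=293/480 ∈ [4/7, 5/7) → index 4
j=5: u_5=353/480 ∈ [5/7, 17/21) → index 5
j=6: u_6=413/480 ∈ [17/21, 19/21) → index 6
j=7: u_7=473/480 ∈ [19/21, 1) → index 7

0 0 3 3 4 5 6 7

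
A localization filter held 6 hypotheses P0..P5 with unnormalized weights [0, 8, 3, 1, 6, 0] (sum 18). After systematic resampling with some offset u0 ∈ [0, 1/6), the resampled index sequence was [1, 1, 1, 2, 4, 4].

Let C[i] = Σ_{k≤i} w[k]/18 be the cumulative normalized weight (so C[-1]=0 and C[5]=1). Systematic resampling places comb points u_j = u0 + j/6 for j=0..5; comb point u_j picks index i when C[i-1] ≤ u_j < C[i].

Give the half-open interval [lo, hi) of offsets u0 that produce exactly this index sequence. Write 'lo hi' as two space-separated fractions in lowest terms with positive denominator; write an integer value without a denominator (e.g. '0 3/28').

C = [0, 4/9, 11/18, 2/3, 1, 1]
j=0 picked index 1: u0 ∈ [0, 4/9)
j=1 picked index 1: u0 ∈ [-1/6, 5/18)
j=2 picked index 1: u0 ∈ [-1/3, 1/9)
j=3 picked index 2: u0 ∈ [-1/18, 1/9)
j=4 picked index 4: u0 ∈ [0, 1/3)
j=5 picked index 4: u0 ∈ [-1/6, 1/6)
intersection: [0, 1/9)

0 1/9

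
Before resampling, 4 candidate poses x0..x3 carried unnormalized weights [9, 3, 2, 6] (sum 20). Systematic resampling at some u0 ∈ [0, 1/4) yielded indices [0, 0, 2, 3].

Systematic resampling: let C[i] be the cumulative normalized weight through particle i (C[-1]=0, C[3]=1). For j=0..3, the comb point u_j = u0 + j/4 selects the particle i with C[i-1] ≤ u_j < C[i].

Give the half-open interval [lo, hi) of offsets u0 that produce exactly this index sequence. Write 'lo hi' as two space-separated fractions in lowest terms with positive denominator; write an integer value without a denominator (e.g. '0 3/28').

1/10 1/5

C = [9/20, 3/5, 7/10, 1]
j=0 picked index 0: u0 ∈ [0, 9/20)
j=1 picked index 0: u0 ∈ [-1/4, 1/5)
j=2 picked index 2: u0 ∈ [1/10, 1/5)
j=3 picked index 3: u0 ∈ [-1/20, 1/4)
intersection: [1/10, 1/5)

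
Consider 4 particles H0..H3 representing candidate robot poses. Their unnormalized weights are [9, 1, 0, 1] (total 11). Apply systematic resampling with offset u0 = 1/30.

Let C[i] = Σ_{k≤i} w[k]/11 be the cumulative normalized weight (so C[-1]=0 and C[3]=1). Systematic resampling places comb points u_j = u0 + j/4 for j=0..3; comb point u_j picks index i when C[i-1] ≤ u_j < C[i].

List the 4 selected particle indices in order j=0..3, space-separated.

C = [9/11, 10/11, 10/11, 1]
j=0: u_0=1/30 ∈ [0, 9/11) → index 0
j=1: u_1=17/60 ∈ [0, 9/11) → index 0
j=2: u_2=8/15 ∈ [0, 9/11) → index 0
j=3: u_3=47/60 ∈ [0, 9/11) → index 0

0 0 0 0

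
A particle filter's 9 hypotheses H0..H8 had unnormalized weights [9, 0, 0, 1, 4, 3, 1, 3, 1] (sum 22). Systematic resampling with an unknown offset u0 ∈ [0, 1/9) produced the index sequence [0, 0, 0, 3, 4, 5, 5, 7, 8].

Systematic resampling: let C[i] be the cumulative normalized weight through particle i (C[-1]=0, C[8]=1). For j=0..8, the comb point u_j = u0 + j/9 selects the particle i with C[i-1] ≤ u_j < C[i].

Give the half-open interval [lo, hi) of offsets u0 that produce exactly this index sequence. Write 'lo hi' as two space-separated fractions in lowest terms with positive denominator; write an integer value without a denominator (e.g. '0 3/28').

C = [9/22, 9/22, 9/22, 5/11, 7/11, 17/22, 9/11, 21/22, 1]
j=0 picked index 0: u0 ∈ [0, 9/22)
j=1 picked index 0: u0 ∈ [-1/9, 59/198)
j=2 picked index 0: u0 ∈ [-2/9, 37/198)
j=3 picked index 3: u0 ∈ [5/66, 4/33)
j=4 picked index 4: u0 ∈ [1/99, 19/99)
j=5 picked index 5: u0 ∈ [8/99, 43/198)
j=6 picked index 5: u0 ∈ [-1/33, 7/66)
j=7 picked index 7: u0 ∈ [4/99, 35/198)
j=8 picked index 8: u0 ∈ [13/198, 1/9)
intersection: [8/99, 7/66)

8/99 7/66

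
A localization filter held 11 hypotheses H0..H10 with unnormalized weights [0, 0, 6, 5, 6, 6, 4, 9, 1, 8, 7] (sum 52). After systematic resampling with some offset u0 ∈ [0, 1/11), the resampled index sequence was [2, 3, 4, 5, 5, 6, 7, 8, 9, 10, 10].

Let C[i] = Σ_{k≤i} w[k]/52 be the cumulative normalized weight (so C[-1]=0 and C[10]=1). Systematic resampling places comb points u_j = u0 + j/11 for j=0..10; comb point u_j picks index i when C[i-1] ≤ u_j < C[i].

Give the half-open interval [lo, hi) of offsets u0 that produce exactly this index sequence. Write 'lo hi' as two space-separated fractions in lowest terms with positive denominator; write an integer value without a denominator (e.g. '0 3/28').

8/143 37/572

C = [0, 0, 3/26, 11/52, 17/52, 23/52, 27/52, 9/13, 37/52, 45/52, 1]
j=0 picked index 2: u0 ∈ [0, 3/26)
j=1 picked index 3: u0 ∈ [7/286, 69/572)
j=2 picked index 4: u0 ∈ [17/572, 83/572)
j=3 picked index 5: u0 ∈ [31/572, 97/572)
j=4 picked index 5: u0 ∈ [-21/572, 45/572)
j=5 picked index 6: u0 ∈ [-7/572, 37/572)
j=6 picked index 7: u0 ∈ [-15/572, 21/143)
j=7 picked index 8: u0 ∈ [8/143, 43/572)
j=8 picked index 9: u0 ∈ [-9/572, 79/572)
j=9 picked index 10: u0 ∈ [27/572, 2/11)
j=10 picked index 10: u0 ∈ [-25/572, 1/11)
intersection: [8/143, 37/572)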